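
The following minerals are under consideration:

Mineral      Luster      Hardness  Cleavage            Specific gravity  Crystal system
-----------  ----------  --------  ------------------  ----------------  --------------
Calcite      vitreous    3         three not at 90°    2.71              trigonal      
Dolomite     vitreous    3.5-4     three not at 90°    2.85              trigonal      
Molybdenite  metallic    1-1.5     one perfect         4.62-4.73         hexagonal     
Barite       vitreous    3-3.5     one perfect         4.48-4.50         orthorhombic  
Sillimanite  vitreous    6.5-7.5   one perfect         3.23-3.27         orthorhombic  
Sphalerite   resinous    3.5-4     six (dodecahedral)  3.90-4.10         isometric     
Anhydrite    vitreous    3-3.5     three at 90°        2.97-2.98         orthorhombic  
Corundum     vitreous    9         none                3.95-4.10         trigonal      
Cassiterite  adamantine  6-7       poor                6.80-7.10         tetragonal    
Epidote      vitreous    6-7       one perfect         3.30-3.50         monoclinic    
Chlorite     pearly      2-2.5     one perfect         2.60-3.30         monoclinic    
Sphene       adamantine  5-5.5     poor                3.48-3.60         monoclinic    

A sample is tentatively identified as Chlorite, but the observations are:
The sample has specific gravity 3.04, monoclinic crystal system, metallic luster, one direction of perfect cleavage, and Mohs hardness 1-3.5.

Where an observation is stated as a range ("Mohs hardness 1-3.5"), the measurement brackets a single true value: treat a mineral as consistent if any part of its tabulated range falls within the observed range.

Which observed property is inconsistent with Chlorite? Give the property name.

luster

Specific gravity 3.04: Chlorite has SG 2.60-3.30 — matches.
Monoclinic crystal system: Chlorite has monoclinic system — matches.
Metallic luster: Chlorite has pearly luster — inconsistent.
One direction of perfect cleavage: Chlorite has cleavage one perfect — matches.
Mohs hardness 1-3.5: Chlorite has hardness 2-2.5 — matches.
Everything matches except the luster.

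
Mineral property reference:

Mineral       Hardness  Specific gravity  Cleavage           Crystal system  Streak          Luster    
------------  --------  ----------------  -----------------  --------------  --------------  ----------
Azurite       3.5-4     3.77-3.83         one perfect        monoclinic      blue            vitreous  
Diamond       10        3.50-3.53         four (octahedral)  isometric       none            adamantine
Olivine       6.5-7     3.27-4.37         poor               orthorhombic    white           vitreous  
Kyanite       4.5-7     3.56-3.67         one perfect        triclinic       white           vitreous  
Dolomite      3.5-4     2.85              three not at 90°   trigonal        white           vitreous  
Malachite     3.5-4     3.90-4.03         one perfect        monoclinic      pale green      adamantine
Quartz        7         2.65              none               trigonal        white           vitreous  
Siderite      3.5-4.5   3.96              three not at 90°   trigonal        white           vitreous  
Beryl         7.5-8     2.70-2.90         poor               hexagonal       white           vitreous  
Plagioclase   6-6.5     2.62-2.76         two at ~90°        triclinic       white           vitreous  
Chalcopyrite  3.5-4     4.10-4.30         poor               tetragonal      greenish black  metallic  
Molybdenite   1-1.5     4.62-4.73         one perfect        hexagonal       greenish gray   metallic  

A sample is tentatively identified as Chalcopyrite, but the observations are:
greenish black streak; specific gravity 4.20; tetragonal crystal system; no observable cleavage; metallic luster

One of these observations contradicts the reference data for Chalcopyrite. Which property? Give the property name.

Greenish black streak: Chalcopyrite has greenish black streak — matches.
Specific gravity 4.20: Chalcopyrite has SG 4.10-4.30 — matches.
Tetragonal crystal system: Chalcopyrite has tetragonal system — matches.
No observable cleavage: Chalcopyrite has cleavage poor — outside the reference range.
Metallic luster: Chalcopyrite has metallic luster — matches.
The cleavage is the one property that does not fit.

cleavage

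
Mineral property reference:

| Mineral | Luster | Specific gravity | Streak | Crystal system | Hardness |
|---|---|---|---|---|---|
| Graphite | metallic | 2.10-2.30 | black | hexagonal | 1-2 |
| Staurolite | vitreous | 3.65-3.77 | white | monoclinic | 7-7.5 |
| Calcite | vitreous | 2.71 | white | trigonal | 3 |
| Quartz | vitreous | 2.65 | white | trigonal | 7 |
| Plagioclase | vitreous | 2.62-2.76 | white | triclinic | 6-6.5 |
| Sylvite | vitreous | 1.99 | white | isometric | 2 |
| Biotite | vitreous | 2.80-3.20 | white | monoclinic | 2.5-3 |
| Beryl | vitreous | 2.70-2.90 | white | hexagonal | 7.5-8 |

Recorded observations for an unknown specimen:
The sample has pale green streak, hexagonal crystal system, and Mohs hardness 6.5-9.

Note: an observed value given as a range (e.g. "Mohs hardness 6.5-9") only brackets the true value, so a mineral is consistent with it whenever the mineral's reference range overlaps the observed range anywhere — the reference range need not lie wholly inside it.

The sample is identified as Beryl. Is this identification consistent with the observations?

Pale green streak — Beryl has white streak; a mismatch.
Hexagonal crystal system — fits Beryl (hexagonal system).
Mohs hardness 6.5-9 — fits Beryl (hardness 7.5-8).
Beryl is excluded by the streak.

Inconsistent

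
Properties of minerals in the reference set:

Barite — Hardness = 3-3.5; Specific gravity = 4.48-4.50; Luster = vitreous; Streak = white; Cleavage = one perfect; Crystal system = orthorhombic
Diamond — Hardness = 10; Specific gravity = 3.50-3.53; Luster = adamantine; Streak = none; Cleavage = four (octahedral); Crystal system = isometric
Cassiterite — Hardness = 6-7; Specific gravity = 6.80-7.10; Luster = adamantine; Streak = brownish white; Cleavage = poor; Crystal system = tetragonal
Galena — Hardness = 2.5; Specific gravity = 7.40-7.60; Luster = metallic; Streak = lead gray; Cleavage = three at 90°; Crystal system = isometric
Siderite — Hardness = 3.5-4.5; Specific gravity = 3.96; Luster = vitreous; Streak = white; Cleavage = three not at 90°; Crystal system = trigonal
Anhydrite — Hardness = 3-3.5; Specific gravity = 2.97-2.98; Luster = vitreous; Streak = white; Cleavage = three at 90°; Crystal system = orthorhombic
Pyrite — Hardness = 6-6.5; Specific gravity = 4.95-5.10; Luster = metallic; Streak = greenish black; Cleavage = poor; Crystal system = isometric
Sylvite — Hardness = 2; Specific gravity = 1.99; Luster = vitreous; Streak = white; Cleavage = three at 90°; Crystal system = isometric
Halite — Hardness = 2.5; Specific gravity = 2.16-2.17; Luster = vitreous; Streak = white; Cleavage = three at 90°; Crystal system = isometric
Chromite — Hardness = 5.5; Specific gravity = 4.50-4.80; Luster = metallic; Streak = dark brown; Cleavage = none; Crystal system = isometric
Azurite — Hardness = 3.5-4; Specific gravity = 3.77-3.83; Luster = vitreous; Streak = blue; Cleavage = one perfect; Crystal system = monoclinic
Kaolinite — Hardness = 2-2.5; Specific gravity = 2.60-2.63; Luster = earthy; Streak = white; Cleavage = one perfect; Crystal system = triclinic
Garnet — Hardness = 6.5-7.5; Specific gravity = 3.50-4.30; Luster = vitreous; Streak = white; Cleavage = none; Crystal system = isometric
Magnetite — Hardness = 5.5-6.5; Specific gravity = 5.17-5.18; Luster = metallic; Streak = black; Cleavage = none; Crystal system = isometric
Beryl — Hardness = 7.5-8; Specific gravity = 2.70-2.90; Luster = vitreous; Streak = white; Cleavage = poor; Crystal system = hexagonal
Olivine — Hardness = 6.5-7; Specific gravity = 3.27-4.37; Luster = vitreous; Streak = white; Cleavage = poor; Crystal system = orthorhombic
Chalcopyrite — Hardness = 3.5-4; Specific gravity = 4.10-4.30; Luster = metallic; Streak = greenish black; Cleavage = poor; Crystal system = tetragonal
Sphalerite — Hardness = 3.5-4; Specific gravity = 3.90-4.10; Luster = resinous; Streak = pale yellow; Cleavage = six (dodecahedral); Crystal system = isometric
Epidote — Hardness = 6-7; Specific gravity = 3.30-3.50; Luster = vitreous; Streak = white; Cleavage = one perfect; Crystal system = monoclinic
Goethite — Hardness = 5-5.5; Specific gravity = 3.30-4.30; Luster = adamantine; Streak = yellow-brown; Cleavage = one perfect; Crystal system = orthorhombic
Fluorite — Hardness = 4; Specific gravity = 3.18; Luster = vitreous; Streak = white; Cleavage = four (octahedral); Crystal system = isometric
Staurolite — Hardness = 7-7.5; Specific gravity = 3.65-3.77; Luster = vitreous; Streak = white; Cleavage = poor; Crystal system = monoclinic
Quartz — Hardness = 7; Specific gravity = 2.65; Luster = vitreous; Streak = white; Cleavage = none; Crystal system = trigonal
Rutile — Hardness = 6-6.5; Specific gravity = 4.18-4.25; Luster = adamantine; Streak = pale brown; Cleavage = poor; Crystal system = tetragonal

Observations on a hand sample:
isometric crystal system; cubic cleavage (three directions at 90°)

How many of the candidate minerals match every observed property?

3

Isometric crystal system — only Diamond, Galena, Pyrite, Sylvite, Halite, Chromite, Garnet, Magnetite, Sphalerite, Fluorite remain.
Cubic cleavage (three directions at 90°) — Galena, Sylvite, Halite remain.
Consistent with every observation: Galena, Halite, Sylvite.
That is 3 minerals.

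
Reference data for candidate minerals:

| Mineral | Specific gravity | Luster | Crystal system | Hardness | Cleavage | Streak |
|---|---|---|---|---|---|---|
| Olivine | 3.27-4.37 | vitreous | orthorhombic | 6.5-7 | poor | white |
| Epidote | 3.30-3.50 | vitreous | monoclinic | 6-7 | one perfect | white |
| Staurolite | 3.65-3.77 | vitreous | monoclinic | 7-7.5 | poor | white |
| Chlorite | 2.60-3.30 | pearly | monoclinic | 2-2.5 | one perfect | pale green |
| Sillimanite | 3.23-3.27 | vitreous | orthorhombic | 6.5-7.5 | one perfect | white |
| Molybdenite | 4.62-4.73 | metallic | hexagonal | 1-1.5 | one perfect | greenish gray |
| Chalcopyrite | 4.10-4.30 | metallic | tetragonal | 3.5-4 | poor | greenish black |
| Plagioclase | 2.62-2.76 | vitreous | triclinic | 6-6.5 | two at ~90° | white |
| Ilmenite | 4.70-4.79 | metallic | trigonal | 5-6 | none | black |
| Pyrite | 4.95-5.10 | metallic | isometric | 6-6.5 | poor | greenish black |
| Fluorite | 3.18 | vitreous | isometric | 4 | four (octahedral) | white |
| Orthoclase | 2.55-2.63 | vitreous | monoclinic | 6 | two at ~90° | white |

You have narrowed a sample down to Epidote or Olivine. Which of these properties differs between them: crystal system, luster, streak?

crystal system

Crystal system: Epidote monoclinic, Olivine orthorhombic — different.
Luster: both vitreous — no difference.
Streak: both white — no difference.
Crystal system is the diagnostic property here.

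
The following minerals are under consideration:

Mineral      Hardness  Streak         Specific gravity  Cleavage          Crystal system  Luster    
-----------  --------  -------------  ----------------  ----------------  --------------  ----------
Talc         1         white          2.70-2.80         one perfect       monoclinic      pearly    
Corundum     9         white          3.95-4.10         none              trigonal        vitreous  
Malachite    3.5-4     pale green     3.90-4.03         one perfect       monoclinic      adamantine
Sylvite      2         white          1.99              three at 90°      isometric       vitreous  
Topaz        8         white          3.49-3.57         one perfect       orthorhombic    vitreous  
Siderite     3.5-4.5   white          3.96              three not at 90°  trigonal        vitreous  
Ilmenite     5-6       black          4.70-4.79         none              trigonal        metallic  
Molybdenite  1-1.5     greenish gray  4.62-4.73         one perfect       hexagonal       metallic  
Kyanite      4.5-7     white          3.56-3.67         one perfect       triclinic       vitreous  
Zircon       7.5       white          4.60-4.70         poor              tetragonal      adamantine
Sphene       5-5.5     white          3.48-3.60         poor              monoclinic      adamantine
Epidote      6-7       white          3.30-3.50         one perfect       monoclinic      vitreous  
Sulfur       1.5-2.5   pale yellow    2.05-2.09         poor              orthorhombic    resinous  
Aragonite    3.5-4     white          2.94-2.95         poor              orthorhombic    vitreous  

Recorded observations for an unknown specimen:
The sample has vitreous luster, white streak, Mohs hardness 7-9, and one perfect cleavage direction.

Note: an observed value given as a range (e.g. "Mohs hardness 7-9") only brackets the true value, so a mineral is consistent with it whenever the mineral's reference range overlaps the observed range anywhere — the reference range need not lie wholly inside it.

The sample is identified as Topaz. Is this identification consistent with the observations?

Consistent

Vitreous luster — is consistent with Topaz (vitreous luster).
White streak — is consistent with Topaz (white streak).
Mohs hardness 7-9 — is consistent with Topaz (hardness 8).
One perfect cleavage direction — is consistent with Topaz (cleavage one perfect).
Nothing contradicts Topaz.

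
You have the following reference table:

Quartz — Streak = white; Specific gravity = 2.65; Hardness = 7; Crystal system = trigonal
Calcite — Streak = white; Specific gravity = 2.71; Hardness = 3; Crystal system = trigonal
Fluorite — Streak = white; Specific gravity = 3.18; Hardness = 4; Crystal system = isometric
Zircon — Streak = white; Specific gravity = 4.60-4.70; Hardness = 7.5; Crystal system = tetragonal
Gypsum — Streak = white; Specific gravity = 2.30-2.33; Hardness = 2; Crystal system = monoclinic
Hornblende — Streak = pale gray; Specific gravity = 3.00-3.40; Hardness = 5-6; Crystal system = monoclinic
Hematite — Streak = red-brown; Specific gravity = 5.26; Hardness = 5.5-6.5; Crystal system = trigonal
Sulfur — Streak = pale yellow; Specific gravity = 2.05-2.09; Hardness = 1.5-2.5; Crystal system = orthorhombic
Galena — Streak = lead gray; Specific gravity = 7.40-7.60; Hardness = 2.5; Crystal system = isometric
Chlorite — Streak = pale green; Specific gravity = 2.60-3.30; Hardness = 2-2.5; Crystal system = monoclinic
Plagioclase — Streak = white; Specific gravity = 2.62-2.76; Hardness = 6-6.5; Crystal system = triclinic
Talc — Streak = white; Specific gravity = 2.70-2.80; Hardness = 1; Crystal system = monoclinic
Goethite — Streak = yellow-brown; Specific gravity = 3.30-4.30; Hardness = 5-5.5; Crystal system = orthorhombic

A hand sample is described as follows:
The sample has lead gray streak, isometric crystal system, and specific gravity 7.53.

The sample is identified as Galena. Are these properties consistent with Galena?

Lead gray streak — matches Galena (lead gray streak).
Isometric crystal system — matches Galena (isometric system).
Specific gravity 7.53 — matches Galena (SG 7.40-7.60).
Nothing contradicts Galena.

Consistent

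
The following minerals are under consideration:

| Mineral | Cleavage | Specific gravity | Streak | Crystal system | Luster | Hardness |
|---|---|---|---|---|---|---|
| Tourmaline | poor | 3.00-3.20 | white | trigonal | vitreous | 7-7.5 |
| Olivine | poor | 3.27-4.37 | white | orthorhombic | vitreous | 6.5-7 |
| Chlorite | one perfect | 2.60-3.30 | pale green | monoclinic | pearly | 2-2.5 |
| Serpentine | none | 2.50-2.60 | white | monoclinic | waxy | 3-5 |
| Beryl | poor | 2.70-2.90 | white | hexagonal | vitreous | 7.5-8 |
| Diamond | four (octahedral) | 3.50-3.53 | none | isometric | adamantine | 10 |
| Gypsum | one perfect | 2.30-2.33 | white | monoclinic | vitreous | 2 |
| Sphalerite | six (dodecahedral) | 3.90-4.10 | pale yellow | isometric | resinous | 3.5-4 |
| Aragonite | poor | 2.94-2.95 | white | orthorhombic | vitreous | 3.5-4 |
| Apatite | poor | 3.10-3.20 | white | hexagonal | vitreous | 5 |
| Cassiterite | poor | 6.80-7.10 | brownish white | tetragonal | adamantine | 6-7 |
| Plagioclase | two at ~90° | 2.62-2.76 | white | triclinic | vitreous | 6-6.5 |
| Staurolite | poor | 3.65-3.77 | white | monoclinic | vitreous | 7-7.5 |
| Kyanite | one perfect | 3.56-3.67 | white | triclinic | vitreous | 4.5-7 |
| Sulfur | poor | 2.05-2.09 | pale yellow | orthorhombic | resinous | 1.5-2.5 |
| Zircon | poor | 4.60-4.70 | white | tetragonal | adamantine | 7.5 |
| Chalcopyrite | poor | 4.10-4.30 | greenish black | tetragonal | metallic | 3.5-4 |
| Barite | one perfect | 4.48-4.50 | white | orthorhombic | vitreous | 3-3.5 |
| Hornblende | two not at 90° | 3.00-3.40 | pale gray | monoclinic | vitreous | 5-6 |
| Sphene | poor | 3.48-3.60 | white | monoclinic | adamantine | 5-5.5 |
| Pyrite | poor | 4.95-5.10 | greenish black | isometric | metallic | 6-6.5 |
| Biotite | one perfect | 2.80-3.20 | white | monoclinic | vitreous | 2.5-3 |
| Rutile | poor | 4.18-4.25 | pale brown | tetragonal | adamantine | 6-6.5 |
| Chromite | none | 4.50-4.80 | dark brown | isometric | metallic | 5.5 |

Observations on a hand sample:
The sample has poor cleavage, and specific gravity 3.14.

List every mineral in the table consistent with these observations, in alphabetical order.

Poor cleavage — only Tourmaline, Olivine, Beryl, Aragonite, Apatite, Cassiterite, Staurolite, Sulfur, Zircon, Chalcopyrite, Sphene, Pyrite, Rutile remain.
Specific gravity 3.14 — Tourmaline, Apatite remain.
The minerals that satisfy all observations are Apatite, Tourmaline.

Apatite, Tourmaline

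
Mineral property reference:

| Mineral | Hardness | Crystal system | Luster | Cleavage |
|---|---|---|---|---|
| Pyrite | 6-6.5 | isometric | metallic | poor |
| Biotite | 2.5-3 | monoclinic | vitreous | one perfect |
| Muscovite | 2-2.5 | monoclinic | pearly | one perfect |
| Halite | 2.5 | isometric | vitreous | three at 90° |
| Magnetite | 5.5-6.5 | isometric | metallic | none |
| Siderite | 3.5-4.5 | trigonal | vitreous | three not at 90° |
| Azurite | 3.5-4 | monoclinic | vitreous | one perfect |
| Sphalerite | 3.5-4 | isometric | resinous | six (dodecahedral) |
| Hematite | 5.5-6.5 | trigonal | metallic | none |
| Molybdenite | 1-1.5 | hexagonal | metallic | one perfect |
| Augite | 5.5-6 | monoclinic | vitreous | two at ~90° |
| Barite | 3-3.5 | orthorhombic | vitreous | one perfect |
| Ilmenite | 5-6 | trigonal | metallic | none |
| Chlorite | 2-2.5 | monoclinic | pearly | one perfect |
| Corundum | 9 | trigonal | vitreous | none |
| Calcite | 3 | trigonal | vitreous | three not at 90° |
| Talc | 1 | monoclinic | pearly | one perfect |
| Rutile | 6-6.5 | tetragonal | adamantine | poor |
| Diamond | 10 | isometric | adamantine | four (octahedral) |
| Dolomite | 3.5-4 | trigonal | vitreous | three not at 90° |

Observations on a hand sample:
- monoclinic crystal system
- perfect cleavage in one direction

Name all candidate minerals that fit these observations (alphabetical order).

Monoclinic crystal system: Biotite, Muscovite, Azurite, Augite, Chlorite, Talc remain.
Perfect cleavage in one direction is inconsistent with Augite.
Remaining candidates: Azurite, Biotite, Chlorite, Muscovite, Talc.

Azurite, Biotite, Chlorite, Muscovite, Talc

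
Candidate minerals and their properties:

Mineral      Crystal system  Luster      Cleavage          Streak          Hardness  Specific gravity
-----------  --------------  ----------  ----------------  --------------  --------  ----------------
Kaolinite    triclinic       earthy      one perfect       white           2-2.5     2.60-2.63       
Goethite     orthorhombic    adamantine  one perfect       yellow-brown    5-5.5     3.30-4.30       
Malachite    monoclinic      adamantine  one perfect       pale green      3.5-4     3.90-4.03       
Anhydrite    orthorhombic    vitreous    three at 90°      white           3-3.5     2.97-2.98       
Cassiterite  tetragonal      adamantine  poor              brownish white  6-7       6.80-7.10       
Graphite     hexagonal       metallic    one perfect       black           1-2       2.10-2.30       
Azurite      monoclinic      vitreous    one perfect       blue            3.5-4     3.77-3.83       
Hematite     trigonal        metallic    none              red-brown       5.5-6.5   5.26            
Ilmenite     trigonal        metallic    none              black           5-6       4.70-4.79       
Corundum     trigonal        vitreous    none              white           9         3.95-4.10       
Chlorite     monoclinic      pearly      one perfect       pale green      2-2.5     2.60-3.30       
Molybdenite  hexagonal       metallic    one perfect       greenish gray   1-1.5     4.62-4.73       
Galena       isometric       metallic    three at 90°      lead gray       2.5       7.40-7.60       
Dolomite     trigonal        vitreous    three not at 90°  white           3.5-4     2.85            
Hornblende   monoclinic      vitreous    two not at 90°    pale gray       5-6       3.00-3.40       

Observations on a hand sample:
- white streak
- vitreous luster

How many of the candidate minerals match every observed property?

White streak — only Kaolinite, Anhydrite, Corundum, Dolomite remain.
Vitreous luster rules out Kaolinite.
The minerals that satisfy all observations are Anhydrite, Corundum, Dolomite.
That is 3 minerals.

3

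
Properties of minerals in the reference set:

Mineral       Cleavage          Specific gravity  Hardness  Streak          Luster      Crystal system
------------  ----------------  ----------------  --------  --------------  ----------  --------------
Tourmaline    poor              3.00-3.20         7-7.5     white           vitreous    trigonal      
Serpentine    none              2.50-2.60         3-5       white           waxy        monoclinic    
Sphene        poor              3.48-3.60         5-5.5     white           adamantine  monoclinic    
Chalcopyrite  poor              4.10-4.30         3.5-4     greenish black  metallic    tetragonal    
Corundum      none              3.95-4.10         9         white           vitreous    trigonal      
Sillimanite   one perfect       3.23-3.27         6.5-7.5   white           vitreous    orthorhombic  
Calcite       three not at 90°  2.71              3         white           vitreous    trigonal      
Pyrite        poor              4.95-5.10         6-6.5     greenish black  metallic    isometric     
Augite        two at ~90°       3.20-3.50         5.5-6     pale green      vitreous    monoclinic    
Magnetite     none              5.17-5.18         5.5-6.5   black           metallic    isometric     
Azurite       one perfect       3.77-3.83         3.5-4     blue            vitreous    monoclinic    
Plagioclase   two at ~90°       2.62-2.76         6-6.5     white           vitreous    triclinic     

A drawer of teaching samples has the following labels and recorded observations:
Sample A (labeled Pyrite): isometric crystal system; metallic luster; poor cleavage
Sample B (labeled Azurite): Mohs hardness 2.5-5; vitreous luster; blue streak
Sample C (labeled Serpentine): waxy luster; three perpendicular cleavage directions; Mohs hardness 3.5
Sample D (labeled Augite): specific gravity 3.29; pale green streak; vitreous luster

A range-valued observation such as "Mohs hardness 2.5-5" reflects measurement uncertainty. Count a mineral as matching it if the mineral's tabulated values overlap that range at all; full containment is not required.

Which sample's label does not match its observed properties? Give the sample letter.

C

Sample A: nothing contradicts Pyrite.
Sample B: nothing contradicts Azurite.
Sample C: three perpendicular cleavage directions is outside the reference for Serpentine (cleavage none) — mislabeled.
Sample D: nothing contradicts Augite.
The mislabeled specimen is C.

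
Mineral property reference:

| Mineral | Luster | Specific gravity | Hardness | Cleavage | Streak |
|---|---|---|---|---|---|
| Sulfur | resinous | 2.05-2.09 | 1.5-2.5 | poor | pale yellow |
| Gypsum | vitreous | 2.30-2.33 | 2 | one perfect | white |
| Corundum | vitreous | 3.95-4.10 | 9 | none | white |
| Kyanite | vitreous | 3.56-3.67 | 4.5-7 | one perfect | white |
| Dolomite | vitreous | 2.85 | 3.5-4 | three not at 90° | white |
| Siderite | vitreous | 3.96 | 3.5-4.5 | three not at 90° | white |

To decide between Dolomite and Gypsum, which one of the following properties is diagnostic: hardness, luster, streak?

Hardness: Dolomite 3.5-4, Gypsum 2 — these differ.
Luster: both vitreous — shared.
Streak: both white — shared.
Hardness is the diagnostic property here.

hardness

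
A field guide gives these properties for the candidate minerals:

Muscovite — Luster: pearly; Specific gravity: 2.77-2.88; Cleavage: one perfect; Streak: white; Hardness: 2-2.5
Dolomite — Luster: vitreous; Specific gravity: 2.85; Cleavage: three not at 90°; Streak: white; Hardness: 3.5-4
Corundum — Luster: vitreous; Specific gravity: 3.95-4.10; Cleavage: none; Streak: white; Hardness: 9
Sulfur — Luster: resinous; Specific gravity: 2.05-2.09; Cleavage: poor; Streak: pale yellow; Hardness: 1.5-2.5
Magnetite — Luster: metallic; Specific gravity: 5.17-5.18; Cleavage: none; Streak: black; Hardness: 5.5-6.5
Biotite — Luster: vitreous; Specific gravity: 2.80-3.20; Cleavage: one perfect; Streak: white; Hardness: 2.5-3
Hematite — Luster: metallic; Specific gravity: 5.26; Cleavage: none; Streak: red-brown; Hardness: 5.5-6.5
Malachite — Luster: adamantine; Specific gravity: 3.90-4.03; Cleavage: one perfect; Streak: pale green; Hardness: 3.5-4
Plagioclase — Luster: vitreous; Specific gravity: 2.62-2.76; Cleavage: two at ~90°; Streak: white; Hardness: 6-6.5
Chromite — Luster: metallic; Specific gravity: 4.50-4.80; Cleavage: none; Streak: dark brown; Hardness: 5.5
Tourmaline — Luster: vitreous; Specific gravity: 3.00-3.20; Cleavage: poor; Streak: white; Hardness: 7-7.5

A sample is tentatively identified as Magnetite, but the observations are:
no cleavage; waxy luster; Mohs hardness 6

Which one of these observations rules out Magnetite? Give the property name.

luster

No cleavage: Magnetite has cleavage none — consistent.
Waxy luster: Magnetite has metallic luster — outside the reference range.
Mohs hardness 6: Magnetite has hardness 5.5-6.5 — consistent.
Everything matches except the luster.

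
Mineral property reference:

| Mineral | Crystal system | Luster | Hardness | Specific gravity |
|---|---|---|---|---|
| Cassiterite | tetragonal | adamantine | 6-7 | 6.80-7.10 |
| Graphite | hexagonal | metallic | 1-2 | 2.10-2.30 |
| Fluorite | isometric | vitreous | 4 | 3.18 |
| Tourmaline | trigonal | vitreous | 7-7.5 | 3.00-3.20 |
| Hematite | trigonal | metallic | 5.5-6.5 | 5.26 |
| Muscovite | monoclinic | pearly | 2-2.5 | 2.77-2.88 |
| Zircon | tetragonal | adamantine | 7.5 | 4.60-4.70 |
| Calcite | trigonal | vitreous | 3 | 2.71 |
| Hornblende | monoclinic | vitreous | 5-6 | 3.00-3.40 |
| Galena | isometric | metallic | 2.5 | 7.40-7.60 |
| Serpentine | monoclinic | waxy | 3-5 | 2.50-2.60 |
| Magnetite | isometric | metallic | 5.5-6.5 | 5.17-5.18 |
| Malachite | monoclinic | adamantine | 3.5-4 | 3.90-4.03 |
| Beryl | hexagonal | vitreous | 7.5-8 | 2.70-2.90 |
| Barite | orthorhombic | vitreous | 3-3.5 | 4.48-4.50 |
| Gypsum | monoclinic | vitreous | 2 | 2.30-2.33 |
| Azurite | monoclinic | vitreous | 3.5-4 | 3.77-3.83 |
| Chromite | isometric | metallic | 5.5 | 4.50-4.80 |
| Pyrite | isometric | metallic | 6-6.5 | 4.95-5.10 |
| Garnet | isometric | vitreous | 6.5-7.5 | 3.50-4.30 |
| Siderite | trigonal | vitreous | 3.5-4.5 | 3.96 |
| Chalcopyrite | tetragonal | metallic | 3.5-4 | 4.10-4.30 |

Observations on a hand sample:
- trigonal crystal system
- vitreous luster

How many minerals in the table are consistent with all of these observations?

3

Trigonal crystal system: only Tourmaline, Hematite, Calcite, Siderite remain.
Vitreous luster excludes Hematite.
Remaining candidates: Calcite, Siderite, Tourmaline.
That is 3 minerals.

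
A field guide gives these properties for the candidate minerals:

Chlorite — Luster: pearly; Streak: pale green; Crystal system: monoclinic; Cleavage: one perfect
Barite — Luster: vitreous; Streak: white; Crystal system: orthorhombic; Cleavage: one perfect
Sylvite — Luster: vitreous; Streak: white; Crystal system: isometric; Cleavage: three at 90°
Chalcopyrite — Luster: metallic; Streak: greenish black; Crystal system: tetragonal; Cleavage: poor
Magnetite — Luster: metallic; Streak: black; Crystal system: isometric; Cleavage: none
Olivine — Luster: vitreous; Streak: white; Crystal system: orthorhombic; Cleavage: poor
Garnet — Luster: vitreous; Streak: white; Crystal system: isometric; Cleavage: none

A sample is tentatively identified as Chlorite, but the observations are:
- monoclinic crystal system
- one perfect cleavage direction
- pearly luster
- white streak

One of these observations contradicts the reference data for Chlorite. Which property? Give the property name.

Monoclinic crystal system: Chlorite has monoclinic system — consistent.
One perfect cleavage direction: Chlorite has cleavage one perfect — consistent.
Pearly luster: Chlorite has pearly luster — consistent.
White streak: Chlorite has pale green streak — does not match.
Everything matches except the streak.

streak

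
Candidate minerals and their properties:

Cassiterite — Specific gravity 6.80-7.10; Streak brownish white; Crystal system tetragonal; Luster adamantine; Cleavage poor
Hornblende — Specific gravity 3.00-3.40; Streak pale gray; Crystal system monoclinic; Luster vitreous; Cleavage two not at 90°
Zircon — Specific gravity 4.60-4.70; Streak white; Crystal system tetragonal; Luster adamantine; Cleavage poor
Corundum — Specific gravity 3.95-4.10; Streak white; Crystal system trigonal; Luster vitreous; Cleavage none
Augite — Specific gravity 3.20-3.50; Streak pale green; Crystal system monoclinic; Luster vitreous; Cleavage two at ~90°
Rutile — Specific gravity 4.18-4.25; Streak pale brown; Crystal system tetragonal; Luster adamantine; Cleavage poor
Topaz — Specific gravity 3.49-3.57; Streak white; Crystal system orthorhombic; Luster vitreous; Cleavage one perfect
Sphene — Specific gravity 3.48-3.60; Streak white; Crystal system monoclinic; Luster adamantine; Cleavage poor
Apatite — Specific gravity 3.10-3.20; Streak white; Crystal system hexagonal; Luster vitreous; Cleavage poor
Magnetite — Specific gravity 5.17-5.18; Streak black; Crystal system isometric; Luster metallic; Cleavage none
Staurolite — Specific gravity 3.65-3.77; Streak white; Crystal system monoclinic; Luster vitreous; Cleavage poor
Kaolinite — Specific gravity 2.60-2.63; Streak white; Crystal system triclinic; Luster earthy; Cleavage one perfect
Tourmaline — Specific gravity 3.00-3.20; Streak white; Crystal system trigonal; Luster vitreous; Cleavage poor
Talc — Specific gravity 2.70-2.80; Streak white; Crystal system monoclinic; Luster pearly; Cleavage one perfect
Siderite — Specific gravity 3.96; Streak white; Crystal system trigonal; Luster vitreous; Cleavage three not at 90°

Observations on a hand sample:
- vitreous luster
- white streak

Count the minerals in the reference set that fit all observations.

Vitreous luster: narrows the field to Hornblende, Corundum, Augite, Topaz, Apatite, Staurolite, Tourmaline, Siderite.
White streak rules out Hornblende, Augite.
Consistent with every observation: Apatite, Corundum, Siderite, Staurolite, Topaz, Tourmaline.
That is 6 minerals.

6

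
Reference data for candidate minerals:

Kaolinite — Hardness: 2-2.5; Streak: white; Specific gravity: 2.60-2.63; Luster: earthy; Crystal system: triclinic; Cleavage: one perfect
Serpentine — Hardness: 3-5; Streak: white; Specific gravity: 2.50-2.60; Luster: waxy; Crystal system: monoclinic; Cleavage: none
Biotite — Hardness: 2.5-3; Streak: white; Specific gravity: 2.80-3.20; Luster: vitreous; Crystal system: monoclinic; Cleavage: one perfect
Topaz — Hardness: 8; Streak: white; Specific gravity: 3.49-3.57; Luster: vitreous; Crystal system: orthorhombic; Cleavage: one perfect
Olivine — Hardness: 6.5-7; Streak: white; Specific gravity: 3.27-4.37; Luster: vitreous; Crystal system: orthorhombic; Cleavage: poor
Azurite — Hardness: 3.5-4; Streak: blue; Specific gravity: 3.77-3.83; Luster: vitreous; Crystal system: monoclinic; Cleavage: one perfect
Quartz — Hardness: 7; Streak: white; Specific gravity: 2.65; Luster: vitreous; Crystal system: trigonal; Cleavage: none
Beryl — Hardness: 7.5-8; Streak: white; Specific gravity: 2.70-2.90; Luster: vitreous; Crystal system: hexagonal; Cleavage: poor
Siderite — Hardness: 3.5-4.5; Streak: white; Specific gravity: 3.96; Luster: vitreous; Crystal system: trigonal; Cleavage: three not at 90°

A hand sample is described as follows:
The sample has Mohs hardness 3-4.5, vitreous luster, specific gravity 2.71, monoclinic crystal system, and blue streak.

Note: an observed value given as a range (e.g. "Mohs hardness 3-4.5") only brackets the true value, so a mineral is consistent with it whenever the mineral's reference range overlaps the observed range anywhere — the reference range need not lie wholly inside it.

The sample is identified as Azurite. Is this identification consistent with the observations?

Mohs hardness 3-4.5 — fits Azurite (hardness 3.5-4).
Vitreous luster — fits Azurite (vitreous luster).
Specific gravity 2.71 — Azurite has SG 3.77-3.83; which does not match.
Monoclinic crystal system — fits Azurite (monoclinic system).
Blue streak — fits Azurite (blue streak).
The specific gravity observation rules out Azurite.

No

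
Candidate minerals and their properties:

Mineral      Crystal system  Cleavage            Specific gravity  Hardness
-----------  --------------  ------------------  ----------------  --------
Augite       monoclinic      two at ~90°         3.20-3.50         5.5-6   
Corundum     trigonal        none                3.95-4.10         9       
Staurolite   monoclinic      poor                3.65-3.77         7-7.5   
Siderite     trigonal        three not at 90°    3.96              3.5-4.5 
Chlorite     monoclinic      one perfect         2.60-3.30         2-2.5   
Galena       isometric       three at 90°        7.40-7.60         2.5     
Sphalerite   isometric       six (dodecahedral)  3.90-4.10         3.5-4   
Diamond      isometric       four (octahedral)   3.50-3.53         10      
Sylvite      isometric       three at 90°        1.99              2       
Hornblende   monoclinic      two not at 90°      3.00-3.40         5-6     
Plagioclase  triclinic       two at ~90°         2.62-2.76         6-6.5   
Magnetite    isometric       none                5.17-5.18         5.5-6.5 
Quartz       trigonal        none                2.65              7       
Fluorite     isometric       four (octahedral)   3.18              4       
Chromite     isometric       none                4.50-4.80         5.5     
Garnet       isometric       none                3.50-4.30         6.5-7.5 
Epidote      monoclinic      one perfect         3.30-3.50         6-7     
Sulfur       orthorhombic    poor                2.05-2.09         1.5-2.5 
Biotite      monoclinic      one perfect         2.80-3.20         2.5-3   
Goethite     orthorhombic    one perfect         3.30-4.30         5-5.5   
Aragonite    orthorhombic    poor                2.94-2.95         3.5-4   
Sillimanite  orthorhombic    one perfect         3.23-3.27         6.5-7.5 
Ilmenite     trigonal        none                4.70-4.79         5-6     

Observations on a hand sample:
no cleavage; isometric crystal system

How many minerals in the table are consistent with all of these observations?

3

No cleavage: only Corundum, Magnetite, Quartz, Chromite, Garnet, Ilmenite remain.
Isometric crystal system eliminates Corundum, Quartz, Ilmenite.
Remaining candidates: Chromite, Garnet, Magnetite.
That is 3 minerals.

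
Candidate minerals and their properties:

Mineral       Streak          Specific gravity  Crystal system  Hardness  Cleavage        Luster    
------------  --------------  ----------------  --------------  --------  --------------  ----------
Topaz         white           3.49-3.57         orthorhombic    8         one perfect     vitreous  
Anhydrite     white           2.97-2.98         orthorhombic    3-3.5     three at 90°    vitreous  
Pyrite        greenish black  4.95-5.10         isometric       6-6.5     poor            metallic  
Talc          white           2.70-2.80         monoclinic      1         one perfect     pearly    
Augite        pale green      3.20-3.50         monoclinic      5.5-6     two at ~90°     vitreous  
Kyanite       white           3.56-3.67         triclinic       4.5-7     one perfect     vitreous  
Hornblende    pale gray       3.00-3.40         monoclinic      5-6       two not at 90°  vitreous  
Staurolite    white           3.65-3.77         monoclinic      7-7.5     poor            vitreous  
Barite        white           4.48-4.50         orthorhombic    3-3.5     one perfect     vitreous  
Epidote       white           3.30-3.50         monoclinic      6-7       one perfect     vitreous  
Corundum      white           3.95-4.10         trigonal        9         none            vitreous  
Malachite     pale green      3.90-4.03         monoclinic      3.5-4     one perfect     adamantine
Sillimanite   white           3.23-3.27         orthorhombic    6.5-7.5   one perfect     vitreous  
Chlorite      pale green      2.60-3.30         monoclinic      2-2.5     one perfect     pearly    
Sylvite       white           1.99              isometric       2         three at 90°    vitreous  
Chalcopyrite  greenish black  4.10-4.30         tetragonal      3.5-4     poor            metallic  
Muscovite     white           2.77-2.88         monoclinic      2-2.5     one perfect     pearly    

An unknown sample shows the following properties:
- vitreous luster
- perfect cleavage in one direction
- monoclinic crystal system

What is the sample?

Vitreous luster rules out Pyrite, Talc, Malachite, Chlorite, Chalcopyrite, Muscovite.
Perfect cleavage in one direction — only Topaz, Kyanite, Barite, Epidote, Sillimanite remain.
Monoclinic crystal system — narrows the field to Epidote.
Only Epidote satisfies all observations.

Epidote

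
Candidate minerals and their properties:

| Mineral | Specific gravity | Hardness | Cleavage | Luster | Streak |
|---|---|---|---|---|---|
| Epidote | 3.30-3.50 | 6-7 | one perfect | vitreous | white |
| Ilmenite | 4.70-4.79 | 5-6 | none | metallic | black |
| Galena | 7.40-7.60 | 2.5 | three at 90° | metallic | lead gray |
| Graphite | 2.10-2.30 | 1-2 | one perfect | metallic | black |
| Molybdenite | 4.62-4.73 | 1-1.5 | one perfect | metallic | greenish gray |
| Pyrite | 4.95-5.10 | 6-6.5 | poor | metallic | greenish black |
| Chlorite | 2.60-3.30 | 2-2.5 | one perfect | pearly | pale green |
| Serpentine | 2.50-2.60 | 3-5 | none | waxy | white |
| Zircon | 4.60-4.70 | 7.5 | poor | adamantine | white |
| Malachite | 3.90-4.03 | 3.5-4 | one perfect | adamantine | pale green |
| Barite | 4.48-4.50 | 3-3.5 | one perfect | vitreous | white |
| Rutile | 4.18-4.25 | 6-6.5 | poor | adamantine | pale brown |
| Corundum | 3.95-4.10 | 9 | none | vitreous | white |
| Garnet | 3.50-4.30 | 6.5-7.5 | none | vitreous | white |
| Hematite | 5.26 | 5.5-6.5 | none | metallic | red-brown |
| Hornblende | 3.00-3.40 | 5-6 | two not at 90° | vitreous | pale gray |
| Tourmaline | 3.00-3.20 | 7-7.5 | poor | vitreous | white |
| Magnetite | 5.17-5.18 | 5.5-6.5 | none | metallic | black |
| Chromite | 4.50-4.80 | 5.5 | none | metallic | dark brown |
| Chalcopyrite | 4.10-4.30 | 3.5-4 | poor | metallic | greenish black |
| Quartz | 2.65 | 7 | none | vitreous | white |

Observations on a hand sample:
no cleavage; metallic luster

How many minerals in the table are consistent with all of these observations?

4

No cleavage — only Ilmenite, Serpentine, Corundum, Garnet, Hematite, Magnetite, Chromite, Quartz remain.
Metallic luster is inconsistent with Serpentine, Corundum, Garnet, Quartz.
The minerals that satisfy all observations are Chromite, Hematite, Ilmenite, Magnetite.
That is 4 minerals.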